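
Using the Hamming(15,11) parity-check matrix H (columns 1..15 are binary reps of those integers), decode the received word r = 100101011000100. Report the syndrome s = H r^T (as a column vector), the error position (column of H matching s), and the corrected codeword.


s = (1, 1, 1, 1)^T, error position = 15, corrected codeword c = 100101011000101

Compute s = H r^T mod 2 one row at a time:
  s_1 = 1 + 1 + 0 + 0 + 0 + 1 + 0 + 0 = 3 ≡ 1 (mod 2).
  s_2 = 1 + 0 + 1 + 0 + 0 + 1 + 0 + 0 = 3 ≡ 1 (mod 2).
  s_3 = 0 + 0 + 1 + 0 + 0 + 0 + 0 + 0 = 1 ≡ 1 (mod 2).
  s_4 = 1 + 0 + 0 + 0 + 1 + 0 + 1 + 0 = 3 ≡ 1 (mod 2).
s = (1, 1, 1, 1)^T — this equals column 15 of H (binary 1111), so error is at position 15.
Correct: flip bit 15 of r = 100101011000100 to get c = 100101011000101.


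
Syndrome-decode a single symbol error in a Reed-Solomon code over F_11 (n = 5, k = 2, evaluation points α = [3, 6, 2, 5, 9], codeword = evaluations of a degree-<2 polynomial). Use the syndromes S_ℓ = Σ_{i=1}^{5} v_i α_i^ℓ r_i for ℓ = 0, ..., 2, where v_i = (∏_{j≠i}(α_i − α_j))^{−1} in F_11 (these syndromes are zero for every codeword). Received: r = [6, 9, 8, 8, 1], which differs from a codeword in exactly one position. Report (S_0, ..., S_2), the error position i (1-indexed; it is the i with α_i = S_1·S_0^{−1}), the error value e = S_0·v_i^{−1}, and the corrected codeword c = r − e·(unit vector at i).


S = (2, 4, 8), error at position 3, error magnitude e = 3, c = [6, 9, 5, 8, 1].

Step 1: column multipliers v_i = (∏_{j≠i}(α_i − α_j))^{−1} mod 11.
  i = 1 (α = 3): (3−6)(3−2)(3−5)(3−9) = (−3)·1·(−2)·(−6) = −36 ≡ 8, so v_1 = 8^{−1} = 7 (mod 11).
  i = 2 (α = 6): (6−3)(6−2)(6−5)(6−9) = 3·4·1·(−3) = −36 ≡ 8, so v_2 = 8^{−1} = 7 (mod 11).
  i = 3 (α = 2): (2−3)(2−6)(2−5)(2−9) = (−1)·(−4)·(−3)·(−7) = 84 ≡ 7, so v_3 = 7^{−1} = 8 (mod 11).
  i = 4 (α = 5): (5−3)(5−6)(5−2)(5−9) = 2·(−1)·3·(−4) = 24 ≡ 2, so v_4 = 2^{−1} = 6 (mod 11).
  i = 5 (α = 9): (9−3)(9−6)(9−2)(9−5) = 6·3·7·4 = 504 ≡ 9, so v_5 = 9^{−1} = 5 (mod 11).
  v = [7, 7, 8, 6, 5].
Step 2: syndromes of r = [6, 9, 8, 8, 1] (all sums mod 11).
  S_0 = Σ v_i r_i = 7·6 + 7·9 + 8·8 + 6·8 + 5·1 = 222 ≡ 2.
  S_1 = Σ v_i α_i r_i = 7·3·6 + 7·6·9 + 8·2·8 + 6·5·8 + 5·9·1 = 917 ≡ 4.
  α_i^2 mod 11 = [9, 3, 4, 3, 4].
  S_2 = Σ v_i α_i^2 r_i = 7·9·6 + 7·3·9 + 8·4·8 + 6·3·8 + 5·4·1 = 987 ≡ 8.
  S = (2, 4, 8) ≠ 0, so r is not a codeword (an error is present).
Step 3: locate the error. For a single error e at position i, S_ℓ = v_i·e·α_i^ℓ, so α_err = S_1/S_0.
  S_0^{−1} = 2^{−1} = 6 (mod 11), so α_err = 4·6 = 24 ≡ 2 = α_3. Error position i = 3.
  Consistency check: S_2/S_1 = 8·3 = 24 ≡ 2 = α_err ✓ (single-error assumption holds).
Step 4: error magnitude e = S_0/v_3 = S_0·∏_{j≠3}(α_3 − α_j) = 2·7 = 14 ≡ 3 (mod 11).
Step 5: correct position 3: c_3 = r_3 − e = 8 − 3 ≡ 5 (mod 11). Hence c = [6, 9, 5, 8, 1].
  Check: interpolating c through the α_i gives m(x) = 3 + 1·x (degree < 2) with m(α_i) = c_i for every i, so c is indeed a codeword.


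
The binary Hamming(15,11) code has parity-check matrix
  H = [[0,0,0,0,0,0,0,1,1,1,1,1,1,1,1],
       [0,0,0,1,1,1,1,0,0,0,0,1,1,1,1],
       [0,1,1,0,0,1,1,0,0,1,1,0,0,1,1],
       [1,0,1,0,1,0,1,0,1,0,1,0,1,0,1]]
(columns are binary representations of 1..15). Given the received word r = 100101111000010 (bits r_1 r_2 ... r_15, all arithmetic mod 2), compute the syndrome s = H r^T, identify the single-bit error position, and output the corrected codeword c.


s = (1, 0, 1, 1)^T, error position = 11, corrected codeword c = 100101111010010

Compute s = H r^T mod 2 one row at a time:
  s_1 = 1 + 1 + 0 + 0 + 0 + 0 + 1 + 0 = 3 ≡ 1 (mod 2).
  s_2 = 1 + 0 + 1 + 1 + 0 + 0 + 1 + 0 = 4 ≡ 0 (mod 2).
  s_3 = 0 + 0 + 1 + 1 + 0 + 0 + 1 + 0 = 3 ≡ 1 (mod 2).
  s_4 = 1 + 0 + 0 + 1 + 1 + 0 + 0 + 0 = 3 ≡ 1 (mod 2).
s = (1, 0, 1, 1)^T — this equals column 11 of H (binary 1011), so error is at position 11.
Correct: flip bit 11 of r = 100101111000010 to get c = 100101111010010.


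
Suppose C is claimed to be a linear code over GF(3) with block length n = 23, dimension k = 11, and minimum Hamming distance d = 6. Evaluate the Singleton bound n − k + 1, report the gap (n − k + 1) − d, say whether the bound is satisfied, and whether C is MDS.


Singleton RHS = n − k + 1 = 13, slack = 7, bound satisfied, not MDS.

Singleton bound: d ≤ n − k + 1.
Here n = 23, k = 11, so n − k + 1 = 13.
Given d = 6, check d ≤ 13: YES.
Slack = (n − k + 1) − d = 7.
The code is NOT MDS (slack = 7 > 0).
Description: the claimed parameters are [23, 11, 6]_3; such a code would be non-MDS.


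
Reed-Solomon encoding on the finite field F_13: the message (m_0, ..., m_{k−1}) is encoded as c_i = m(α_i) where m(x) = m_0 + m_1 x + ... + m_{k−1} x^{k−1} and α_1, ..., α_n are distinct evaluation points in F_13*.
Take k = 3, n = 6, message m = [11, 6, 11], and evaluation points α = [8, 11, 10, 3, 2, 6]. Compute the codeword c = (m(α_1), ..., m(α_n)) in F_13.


c = [9, 4, 1, 11, 2, 1]

Message polynomial: m(x) = 11 + 6·x + 11·x^2 (mod 13).
For each evaluation point α_i, compute m(α_i) mod 13:
  α_1 = 8: Horner steps 11 → 3 → 9, so m(8) = 9.
  α_2 = 11: Horner steps 11 → 10 → 4, so m(11) = 4.
  α_3 = 10: Horner steps 11 → 12 → 1, so m(10) = 1.
  α_4 = 3: Horner steps 11 → 0 → 11, so m(3) = 11.
  α_5 = 2: Horner steps 11 → 2 → 2, so m(2) = 2.
  α_6 = 6: Horner steps 11 → 7 → 1, so m(6) = 1.
Codeword c = [9, 4, 1, 11, 2, 1] ∈ F_13^6.


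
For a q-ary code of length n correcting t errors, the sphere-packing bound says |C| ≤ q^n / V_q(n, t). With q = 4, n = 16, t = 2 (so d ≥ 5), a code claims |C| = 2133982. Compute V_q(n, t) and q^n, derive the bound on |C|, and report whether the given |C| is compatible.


V_q(n, t) = 1129, q^n = 4294967296, Hamming bound = 3804222, |C| = 2133982 ≤ bound (satisfied).

Step 1: Compute V_q(n, t) = Σ_{j=0}^2 C(n, j) (q−1)^j.
  j = 0: C(16,0)·(3)^0 = 1·1 = 1.
  j = 1: C(16,1)·(3)^1 = 16·3 = 48.
  j = 2: C(16,2)·(3)^2 = 120·9 = 1080.
  V_q(n, t) = 1 + 48 + 1080 = 1129.
Step 2: q^n = 4^16 = 4294967296.
Step 3: Hamming bound ⌊q^n / V_q(n,t)⌋ = ⌊4294967296/1129⌋ = 3804222.
Step 4: Compare |C| = 2133982 to 3804222: satisfied.
The claimed |C| lies below the Hamming bound.


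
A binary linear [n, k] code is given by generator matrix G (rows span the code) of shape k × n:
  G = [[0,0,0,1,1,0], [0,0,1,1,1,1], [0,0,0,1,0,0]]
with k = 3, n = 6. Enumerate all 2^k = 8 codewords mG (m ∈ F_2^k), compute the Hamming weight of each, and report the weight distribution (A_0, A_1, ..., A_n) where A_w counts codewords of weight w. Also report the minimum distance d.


Weight distribution: A_0 = 1, A_1 = 2, A_2 = 2, A_3 = 2, A_4 = 1. Minimum distance d = 1.

Enumerate all 2^3 = 8 messages m ∈ F_2^3.
For each, compute codeword c = mG in F_2^6, then tally its weight.
  m = 000 → c = 000000, weight = 0.
  m = 100 → c = 000110, weight = 2.
  m = 010 → c = 001111, weight = 4.
  m = 110 → c = 001001, weight = 2.
  m = 001 → c = 000100, weight = 1.
  m = 101 → c = 000010, weight = 1.
  m = 011 → c = 001011, weight = 3.
  m = 111 → c = 001101, weight = 3.
Tally weights:
  weight 0: 1 codewords.
  weight 1: 2 codewords.
  weight 2: 2 codewords.
  weight 3: 2 codewords.
  weight 4: 1 codewords.
Minimum distance d = smallest w > 0 with A_w > 0 = 1.
Sanity: Σ A_w = 8 = 2^3 = 8 ✓.


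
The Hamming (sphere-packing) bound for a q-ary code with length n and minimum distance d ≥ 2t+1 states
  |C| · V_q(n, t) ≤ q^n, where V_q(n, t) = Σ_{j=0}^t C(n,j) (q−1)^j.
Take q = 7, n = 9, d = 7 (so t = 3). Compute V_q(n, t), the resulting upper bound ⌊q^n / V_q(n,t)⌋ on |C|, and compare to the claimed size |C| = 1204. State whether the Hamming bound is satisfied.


V_q(n, t) = 19495, q^n = 40353607, Hamming bound = 2069, |C| = 1204 ≤ bound (satisfied).

Step 1: Compute V_q(n, t) = Σ_{j=0}^3 C(n, j) (q−1)^j.
  j = 0: C(9,0)·(6)^0 = 1·1 = 1.
  j = 1: C(9,1)·(6)^1 = 9·6 = 54.
  j = 2: C(9,2)·(6)^2 = 36·36 = 1296.
  j = 3: C(9,3)·(6)^3 = 84·216 = 18144.
  V_q(n, t) = 1 + 54 + 1296 + 18144 = 19495.
Step 2: q^n = 7^9 = 40353607.
Step 3: Hamming bound ⌊q^n / V_q(n,t)⌋ = ⌊40353607/19495⌋ = 2069.
Step 4: Compare |C| = 1204 to 2069: satisfied.
The claimed |C| lies below the Hamming bound.


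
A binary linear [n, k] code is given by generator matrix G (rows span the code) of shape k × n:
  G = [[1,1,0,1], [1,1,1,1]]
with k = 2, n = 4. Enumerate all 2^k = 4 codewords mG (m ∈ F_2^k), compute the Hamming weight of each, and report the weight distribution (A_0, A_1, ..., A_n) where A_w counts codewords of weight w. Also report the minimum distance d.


Weight distribution: A_0 = 1, A_1 = 1, A_3 = 1, A_4 = 1. Minimum distance d = 1.

Enumerate all 2^2 = 4 messages m ∈ F_2^2.
For each, compute codeword c = mG in F_2^4, then tally its weight.
  m = 00 → c = 0000, weight = 0.
  m = 10 → c = 1101, weight = 3.
  m = 01 → c = 1111, weight = 4.
  m = 11 → c = 0010, weight = 1.
Tally weights:
  weight 0: 1 codewords.
  weight 1: 1 codewords.
  weight 3: 1 codewords.
  weight 4: 1 codewords.
Minimum distance d = smallest w > 0 with A_w > 0 = 1.
Sanity: Σ A_w = 4 = 2^2 = 4 ✓.


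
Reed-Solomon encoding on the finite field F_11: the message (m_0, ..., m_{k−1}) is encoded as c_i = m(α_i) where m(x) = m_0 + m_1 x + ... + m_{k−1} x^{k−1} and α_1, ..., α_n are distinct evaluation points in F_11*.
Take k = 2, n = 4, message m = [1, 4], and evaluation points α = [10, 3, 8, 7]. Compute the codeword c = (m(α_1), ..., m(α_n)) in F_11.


c = [8, 2, 0, 7]

Message polynomial: m(x) = 1 + 4·x (mod 11).
For each evaluation point α_i, compute m(α_i) mod 11:
  α_1 = 10: Horner steps 4 → 8, so m(10) = 8.
  α_2 = 3: Horner steps 4 → 2, so m(3) = 2.
  α_3 = 8: Horner steps 4 → 0, so m(8) = 0.
  α_4 = 7: Horner steps 4 → 7, so m(7) = 7.
Codeword c = [8, 2, 0, 7] ∈ F_11^4.


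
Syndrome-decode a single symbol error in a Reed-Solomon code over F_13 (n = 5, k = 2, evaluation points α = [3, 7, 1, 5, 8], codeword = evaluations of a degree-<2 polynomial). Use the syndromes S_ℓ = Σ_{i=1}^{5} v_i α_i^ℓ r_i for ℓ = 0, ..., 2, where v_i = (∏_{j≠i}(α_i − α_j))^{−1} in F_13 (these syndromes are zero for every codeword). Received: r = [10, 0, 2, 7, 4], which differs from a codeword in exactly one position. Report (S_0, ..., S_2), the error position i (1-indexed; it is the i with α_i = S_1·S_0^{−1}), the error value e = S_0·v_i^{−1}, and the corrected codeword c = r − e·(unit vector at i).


S = (6, 4, 7), error at position 4, error magnitude e = 2, c = [10, 0, 2, 5, 4].

Step 1: column multipliers v_i = (∏_{j≠i}(α_i − α_j))^{−1} mod 13.
  i = 1 (α = 3): (3−7)(3−1)(3−5)(3−8) = (−4)·2·(−2)·(−5) = −80 ≡ 11, so v_1 = 11^{−1} = 6 (mod 13).
  i = 2 (α = 7): (7−3)(7−1)(7−5)(7−8) = 4·6·2·(−1) = −48 ≡ 4, so v_2 = 4^{−1} = 10 (mod 13).
  i = 3 (α = 1): (1−3)(1−7)(1−5)(1−8) = (−2)·(−6)·(−4)·(−7) = 336 ≡ 11, so v_3 = 11^{−1} = 6 (mod 13).
  i = 4 (α = 5): (5−3)(5−7)(5−1)(5−8) = 2·(−2)·4·(−3) = 48 ≡ 9, so v_4 = 9^{−1} = 3 (mod 13).
  i = 5 (α = 8): (8−3)(8−7)(8−1)(8−5) = 5·1·7·3 = 105 ≡ 1, so v_5 = 1^{−1} = 1 (mod 13).
  v = [6, 10, 6, 3, 1].
Step 2: syndromes of r = [10, 0, 2, 7, 4] (all sums mod 13).
  S_0 = Σ v_i r_i = 6·10 + 10·0 + 6·2 + 3·7 + 1·4 = 97 ≡ 6.
  S_1 = Σ v_i α_i r_i = 6·3·10 + 10·7·0 + 6·1·2 + 3·5·7 + 1·8·4 = 329 ≡ 4.
  α_i^2 mod 13 = [9, 10, 1, 12, 12].
  S_2 = Σ v_i α_i^2 r_i = 6·9·10 + 10·10·0 + 6·1·2 + 3·12·7 + 1·12·4 = 852 ≡ 7.
  S = (6, 4, 7) ≠ 0, so r is not a codeword (an error is present).
Step 3: locate the error. For a single error e at position i, S_ℓ = v_i·e·α_i^ℓ, so α_err = S_1/S_0.
  S_0^{−1} = 6^{−1} = 11 (mod 13), so α_err = 4·11 = 44 ≡ 5 = α_4. Error position i = 4.
  Consistency check: S_2/S_1 = 7·10 = 70 ≡ 5 = α_err ✓ (single-error assumption holds).
Step 4: error magnitude e = S_0/v_4 = S_0·∏_{j≠4}(α_4 − α_j) = 6·9 = 54 ≡ 2 (mod 13).
Step 5: correct position 4: c_4 = r_4 − e = 7 − 2 ≡ 5 (mod 13). Hence c = [10, 0, 2, 5, 4].
  Check: interpolating c through the α_i gives m(x) = 11 + 4·x (degree < 2) with m(α_i) = c_i for every i, so c is indeed a codeword.


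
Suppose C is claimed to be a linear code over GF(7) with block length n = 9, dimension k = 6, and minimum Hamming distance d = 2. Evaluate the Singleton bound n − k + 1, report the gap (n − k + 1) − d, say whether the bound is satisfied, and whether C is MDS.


Singleton RHS = n − k + 1 = 4, slack = 2, bound satisfied, not MDS.

Singleton bound: d ≤ n − k + 1.
Here n = 9, k = 6, so n − k + 1 = 4.
Given d = 2, check d ≤ 4: YES.
Slack = (n − k + 1) − d = 2.
The code is NOT MDS (slack = 2 > 0).
Description: the claimed parameters are [9, 6, 2]_7; such a code would be non-MDS.


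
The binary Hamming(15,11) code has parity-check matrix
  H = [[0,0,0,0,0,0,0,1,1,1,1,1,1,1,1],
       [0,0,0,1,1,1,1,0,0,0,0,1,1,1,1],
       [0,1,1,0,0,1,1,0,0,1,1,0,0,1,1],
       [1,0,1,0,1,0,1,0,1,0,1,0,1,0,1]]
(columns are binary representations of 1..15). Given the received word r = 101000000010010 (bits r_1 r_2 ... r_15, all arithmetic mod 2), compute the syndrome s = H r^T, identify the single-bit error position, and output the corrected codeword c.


s = (0, 1, 1, 1)^T, error position = 7, corrected codeword c = 101000100010010

Compute s = H r^T mod 2 one row at a time:
  s_1 = 0 + 0 + 0 + 1 + 0 + 0 + 1 + 0 = 2 ≡ 0 (mod 2).
  s_2 = 0 + 0 + 0 + 0 + 0 + 0 + 1 + 0 = 1 ≡ 1 (mod 2).
  s_3 = 0 + 1 + 0 + 0 + 0 + 1 + 1 + 0 = 3 ≡ 1 (mod 2).
  s_4 = 1 + 1 + 0 + 0 + 0 + 1 + 0 + 0 = 3 ≡ 1 (mod 2).
s = (0, 1, 1, 1)^T — this equals column 7 of H (binary 0111), so error is at position 7.
Correct: flip bit 7 of r = 101000000010010 to get c = 101000100010010.


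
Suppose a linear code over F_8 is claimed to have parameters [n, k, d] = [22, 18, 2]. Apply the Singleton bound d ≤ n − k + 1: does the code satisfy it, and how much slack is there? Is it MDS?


Singleton RHS = n − k + 1 = 5, slack = 3, bound satisfied, not MDS.

Singleton bound: d ≤ n − k + 1.
Here n = 22, k = 18, so n − k + 1 = 5.
Given d = 2, check d ≤ 5: YES.
Slack = (n − k + 1) − d = 3.
The code is NOT MDS (slack = 3 > 0).
Description: the claimed parameters are [22, 18, 2]_8; such a code would be non-MDS.


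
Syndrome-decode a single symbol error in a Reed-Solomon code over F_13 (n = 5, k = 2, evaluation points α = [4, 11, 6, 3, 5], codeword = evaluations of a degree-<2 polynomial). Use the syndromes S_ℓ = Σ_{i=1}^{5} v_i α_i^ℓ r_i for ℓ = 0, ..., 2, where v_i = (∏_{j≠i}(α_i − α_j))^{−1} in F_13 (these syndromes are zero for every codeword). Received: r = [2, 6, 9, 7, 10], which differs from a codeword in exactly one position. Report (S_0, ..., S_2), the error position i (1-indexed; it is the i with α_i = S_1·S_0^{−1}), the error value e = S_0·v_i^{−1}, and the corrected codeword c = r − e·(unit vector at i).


S = (12, 7, 3), error at position 3, error magnitude e = 4, c = [2, 6, 5, 7, 10].

Step 1: column multipliers v_i = (∏_{j≠i}(α_i − α_j))^{−1} mod 13.
  i = 1 (α = 4): (4−11)(4−6)(4−3)(4−5) = (−7)·(−2)·1·(−1) = −14 ≡ 12, so v_1 = 12^{−1} = 12 (mod 13).
  i = 2 (α = 11): (11−4)(11−6)(11−3)(11−5) = 7·5·8·6 = 1680 ≡ 3, so v_2 = 3^{−1} = 9 (mod 13).
  i = 3 (α = 6): (6−4)(6−11)(6−3)(6−5) = 2·(−5)·3·1 = −30 ≡ 9, so v_3 = 9^{−1} = 3 (mod 13).
  i = 4 (α = 3): (3−4)(3−11)(3−6)(3−5) = (−1)·(−8)·(−3)·(−2) = 48 ≡ 9, so v_4 = 9^{−1} = 3 (mod 13).
  i = 5 (α = 5): (5−4)(5−11)(5−6)(5−3) = 1·(−6)·(−1)·2 = 12 ≡ 12, so v_5 = 12^{−1} = 12 (mod 13).
  v = [12, 9, 3, 3, 12].
Step 2: syndromes of r = [2, 6, 9, 7, 10] (all sums mod 13).
  S_0 = Σ v_i r_i = 12·2 + 9·6 + 3·9 + 3·7 + 12·10 = 246 ≡ 12.
  S_1 = Σ v_i α_i r_i = 12·4·2 + 9·11·6 + 3·6·9 + 3·3·7 + 12·5·10 = 1515 ≡ 7.
  α_i^2 mod 13 = [3, 4, 10, 9, 12].
  S_2 = Σ v_i α_i^2 r_i = 12·3·2 + 9·4·6 + 3·10·9 + 3·9·7 + 12·12·10 = 2187 ≡ 3.
  S = (12, 7, 3) ≠ 0, so r is not a codeword (an error is present).
Step 3: locate the error. For a single error e at position i, S_ℓ = v_i·e·α_i^ℓ, so α_err = S_1/S_0.
  S_0^{−1} = 12^{−1} = 12 (mod 13), so α_err = 7·12 = 84 ≡ 6 = α_3. Error position i = 3.
  Consistency check: S_2/S_1 = 3·2 = 6 ≡ 6 = α_err ✓ (single-error assumption holds).
Step 4: error magnitude e = S_0/v_3 = S_0·∏_{j≠3}(α_3 − α_j) = 12·9 = 108 ≡ 4 (mod 13).
Step 5: correct position 3: c_3 = r_3 − e = 9 − 4 ≡ 5 (mod 13). Hence c = [2, 6, 5, 7, 10].
  Check: interpolating c through the α_i gives m(x) = 9 + 8·x (degree < 2) with m(α_i) = c_i for every i, so c is indeed a codeword.


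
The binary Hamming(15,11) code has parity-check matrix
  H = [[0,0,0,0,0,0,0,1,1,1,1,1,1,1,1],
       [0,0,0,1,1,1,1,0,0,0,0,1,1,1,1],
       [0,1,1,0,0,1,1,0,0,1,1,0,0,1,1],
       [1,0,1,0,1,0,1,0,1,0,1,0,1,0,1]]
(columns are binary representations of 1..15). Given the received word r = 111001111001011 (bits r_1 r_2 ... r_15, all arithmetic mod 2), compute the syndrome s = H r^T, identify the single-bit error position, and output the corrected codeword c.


s = (1, 1, 0, 1)^T, error position = 13, corrected codeword c = 111001111001111

Compute s = H r^T mod 2 one row at a time:
  s_1 = 1 + 1 + 0 + 0 + 1 + 0 + 1 + 1 = 5 ≡ 1 (mod 2).
  s_2 = 0 + 0 + 1 + 1 + 1 + 0 + 1 + 1 = 5 ≡ 1 (mod 2).
  s_3 = 1 + 1 + 1 + 1 + 0 + 0 + 1 + 1 = 6 ≡ 0 (mod 2).
  s_4 = 1 + 1 + 0 + 1 + 1 + 0 + 0 + 1 = 5 ≡ 1 (mod 2).
s = (1, 1, 0, 1)^T — this equals column 13 of H (binary 1101), so error is at position 13.
Correct: flip bit 13 of r = 111001111001011 to get c = 111001111001111.


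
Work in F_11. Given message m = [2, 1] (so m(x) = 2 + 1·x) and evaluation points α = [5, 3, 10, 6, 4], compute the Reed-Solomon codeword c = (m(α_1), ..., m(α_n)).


c = [7, 5, 1, 8, 6]

Message polynomial: m(x) = 2 + 1·x (mod 11).
For each evaluation point α_i, compute m(α_i) mod 11:
  α_1 = 5: Horner steps 1 → 7, so m(5) = 7.
  α_2 = 3: Horner steps 1 → 5, so m(3) = 5.
  α_3 = 10: Horner steps 1 → 1, so m(10) = 1.
  α_4 = 6: Horner steps 1 → 8, so m(6) = 8.
  α_5 = 4: Horner steps 1 → 6, so m(4) = 6.
Codeword c = [7, 5, 1, 8, 6] ∈ F_11^5.


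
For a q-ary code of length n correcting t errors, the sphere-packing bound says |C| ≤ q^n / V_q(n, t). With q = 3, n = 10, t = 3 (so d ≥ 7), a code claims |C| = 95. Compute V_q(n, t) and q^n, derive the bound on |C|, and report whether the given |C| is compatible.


V_q(n, t) = 1161, q^n = 59049, Hamming bound = 50, |C| = 95 > bound (violated).

Step 1: Compute V_q(n, t) = Σ_{j=0}^3 C(n, j) (q−1)^j.
  j = 0: C(10,0)·(2)^0 = 1·1 = 1.
  j = 1: C(10,1)·(2)^1 = 10·2 = 20.
  j = 2: C(10,2)·(2)^2 = 45·4 = 180.
  j = 3: C(10,3)·(2)^3 = 120·8 = 960.
  V_q(n, t) = 1 + 20 + 180 + 960 = 1161.
Step 2: q^n = 3^10 = 59049.
Step 3: Hamming bound ⌊q^n / V_q(n,t)⌋ = ⌊59049/1161⌋ = 50.
Step 4: Compare |C| = 95 to 50: violated.
The claimed |C| lies above the Hamming bound, so no 3-ary code of length 10 with d ≥ 7 can have 95 codewords.


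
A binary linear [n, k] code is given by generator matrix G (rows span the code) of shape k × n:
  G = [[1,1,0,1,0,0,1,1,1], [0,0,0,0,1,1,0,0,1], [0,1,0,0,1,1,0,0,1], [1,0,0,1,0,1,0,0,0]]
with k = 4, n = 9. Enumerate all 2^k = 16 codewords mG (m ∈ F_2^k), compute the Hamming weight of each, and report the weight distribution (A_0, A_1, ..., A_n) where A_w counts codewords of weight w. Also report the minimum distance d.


Weight distribution: A_0 = 1, A_1 = 1, A_3 = 3, A_4 = 5, A_5 = 3, A_6 = 2, A_7 = 1. Minimum distance d = 1.

Enumerate all 2^4 = 16 messages m ∈ F_2^4.
For each, compute codeword c = mG in F_2^9, then tally its weight.
  m = 0000 → c = 000000000, weight = 0.
  m = 1000 → c = 110100111, weight = 6.
  m = 0100 → c = 000011001, weight = 3.
  m = 1100 → c = 110111110, weight = 7.
  m = 0010 → c = 010011001, weight = 4.
  m = 1010 → c = 100111110, weight = 6.
  m = 0110 → c = 010000000, weight = 1.
  m = 1110 → c = 100100111, weight = 5.
  m = 0001 → c = 100101000, weight = 3.
  m = 1001 → c = 010001111, weight = 5.
  m = 0101 → c = 100110001, weight = 4.
  m = 1101 → c = 010010110, weight = 4.
  m = 0011 → c = 110110001, weight = 5.
  m = 1011 → c = 000010110, weight = 3.
  m = 0111 → c = 110101000, weight = 4.
  m = 1111 → c = 000001111, weight = 4.
Tally weights:
  weight 0: 1 codewords.
  weight 1: 1 codewords.
  weight 3: 3 codewords.
  weight 4: 5 codewords.
  weight 5: 3 codewords.
  weight 6: 2 codewords.
  weight 7: 1 codewords.
Minimum distance d = smallest w > 0 with A_w > 0 = 1.
Sanity: Σ A_w = 16 = 2^4 = 16 ✓.


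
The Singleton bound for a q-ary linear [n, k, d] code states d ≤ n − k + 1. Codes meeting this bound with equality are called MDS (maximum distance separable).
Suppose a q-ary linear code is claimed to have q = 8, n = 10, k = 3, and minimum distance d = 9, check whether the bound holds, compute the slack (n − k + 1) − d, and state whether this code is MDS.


Singleton RHS = n − k + 1 = 8, slack = -1, bound violated (no such code; not MDS).

Singleton bound: d ≤ n − k + 1.
Here n = 10, k = 3, so n − k + 1 = 8.
Given d = 9, check d ≤ 8: NO.
Slack = (n − k + 1) − d = -1.
The slack is negative: d = 9 exceeds n − k + 1 = 8 by 1, so the Singleton bound is violated and no linear [10, 3, 9]_8 code can exist. In particular it is not MDS (MDS requires d = n − k + 1 exactly).
Description: the claimed parameters are [10, 3, 9]_8; such a code would be impossible (violates the Singleton bound).


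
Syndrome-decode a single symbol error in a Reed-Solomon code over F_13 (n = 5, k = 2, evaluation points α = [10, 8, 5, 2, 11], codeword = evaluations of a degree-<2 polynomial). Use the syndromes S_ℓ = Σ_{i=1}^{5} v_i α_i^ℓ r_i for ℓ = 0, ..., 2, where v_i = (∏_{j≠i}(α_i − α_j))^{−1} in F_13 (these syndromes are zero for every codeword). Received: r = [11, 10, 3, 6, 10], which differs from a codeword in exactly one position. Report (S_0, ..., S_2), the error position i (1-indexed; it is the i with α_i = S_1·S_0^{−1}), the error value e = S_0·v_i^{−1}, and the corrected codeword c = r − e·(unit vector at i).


S = (9, 7, 4), error at position 2, error magnitude e = 10, c = [11, 0, 3, 6, 10].

Step 1: column multipliers v_i = (∏_{j≠i}(α_i − α_j))^{−1} mod 13.
  i = 1 (α = 10): (10−8)(10−5)(10−2)(10−11) = 2·5·8·(−1) = −80 ≡ 11, so v_1 = 11^{−1} = 6 (mod 13).
  i = 2 (α = 8): (8−10)(8−5)(8−2)(8−11) = (−2)·3·6·(−3) = 108 ≡ 4, so v_2 = 4^{−1} = 10 (mod 13).
  i = 3 (α = 5): (5−10)(5−8)(5−2)(5−11) = (−5)·(−3)·3·(−6) = −270 ≡ 3, so v_3 = 3^{−1} = 9 (mod 13).
  i = 4 (α = 2): (2−10)(2−8)(2−5)(2−11) = (−8)·(−6)·(−3)·(−9) = 1296 ≡ 9, so v_4 = 9^{−1} = 3 (mod 13).
  i = 5 (α = 11): (11−10)(11−8)(11−5)(11−2) = 1·3·6·9 = 162 ≡ 6, so v_5 = 6^{−1} = 11 (mod 13).
  v = [6, 10, 9, 3, 11].
Step 2: syndromes of r = [11, 10, 3, 6, 10] (all sums mod 13).
  S_0 = Σ v_i r_i = 6·11 + 10·10 + 9·3 + 3·6 + 11·10 = 321 ≡ 9.
  S_1 = Σ v_i α_i r_i = 6·10·11 + 10·8·10 + 9·5·3 + 3·2·6 + 11·11·10 = 2841 ≡ 7.
  α_i^2 mod 13 = [9, 12, 12, 4, 4].
  S_2 = Σ v_i α_i^2 r_i = 6·9·11 + 10·12·10 + 9·12·3 + 3·4·6 + 11·4·10 = 2630 ≡ 4.
  S = (9, 7, 4) ≠ 0, so r is not a codeword (an error is present).
Step 3: locate the error. For a single error e at position i, S_ℓ = v_i·e·α_i^ℓ, so α_err = S_1/S_0.
  S_0^{−1} = 9^{−1} = 3 (mod 13), so α_err = 7·3 = 21 ≡ 8 = α_2. Error position i = 2.
  Consistency check: S_2/S_1 = 4·2 = 8 ≡ 8 = α_err ✓ (single-error assumption holds).
Step 4: error magnitude e = S_0/v_2 = S_0·∏_{j≠2}(α_2 − α_j) = 9·4 = 36 ≡ 10 (mod 13).
Step 5: correct position 2: c_2 = r_2 − e = 10 − 10 ≡ 0 (mod 13). Hence c = [11, 0, 3, 6, 10].
  Check: interpolating c through the α_i gives m(x) = 8 + 12·x (degree < 2) with m(α_i) = c_i for every i, so c is indeed a codeword.


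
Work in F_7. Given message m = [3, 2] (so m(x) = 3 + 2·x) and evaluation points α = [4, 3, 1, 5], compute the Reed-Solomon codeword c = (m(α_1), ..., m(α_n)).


c = [4, 2, 5, 6]

Message polynomial: m(x) = 3 + 2·x (mod 7).
For each evaluation point α_i, compute m(α_i) mod 7:
  α_1 = 4: Horner steps 2 → 4, so m(4) = 4.
  α_2 = 3: Horner steps 2 → 2, so m(3) = 2.
  α_3 = 1: Horner steps 2 → 5, so m(1) = 5.
  α_4 = 5: Horner steps 2 → 6, so m(5) = 6.
Codeword c = [4, 2, 5, 6] ∈ F_7^4.


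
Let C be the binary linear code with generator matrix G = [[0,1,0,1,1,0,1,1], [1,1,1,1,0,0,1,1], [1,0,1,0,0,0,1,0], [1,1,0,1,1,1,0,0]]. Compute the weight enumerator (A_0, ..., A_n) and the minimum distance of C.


Weight distribution: A_0 = 1, A_2 = 1, A_3 = 4, A_4 = 3, A_5 = 4, A_6 = 3. Minimum distance d = 2.

Enumerate all 2^4 = 16 messages m ∈ F_2^4.
For each, compute codeword c = mG in F_2^8, then tally its weight.
  m = 0000 → c = 00000000, weight = 0.
  m = 1000 → c = 01011011, weight = 5.
  m = 0100 → c = 11110011, weight = 6.
  m = 1100 → c = 10101000, weight = 3.
  m = 0010 → c = 10100010, weight = 3.
  m = 1010 → c = 11111001, weight = 6.
  m = 0110 → c = 01010001, weight = 3.
  m = 1110 → c = 00001010, weight = 2.
  m = 0001 → c = 11011100, weight = 5.
  m = 1001 → c = 10000111, weight = 4.
  m = 0101 → c = 00101111, weight = 5.
  m = 1101 → c = 01110100, weight = 4.
  m = 0011 → c = 01111110, weight = 6.
  m = 1011 → c = 00100101, weight = 3.
  m = 0111 → c = 10001101, weight = 4.
  m = 1111 → c = 11010110, weight = 5.
Tally weights:
  weight 0: 1 codewords.
  weight 2: 1 codewords.
  weight 3: 4 codewords.
  weight 4: 3 codewords.
  weight 5: 4 codewords.
  weight 6: 3 codewords.
Minimum distance d = smallest w > 0 with A_w > 0 = 2.
Sanity: Σ A_w = 16 = 2^4 = 16 ✓.


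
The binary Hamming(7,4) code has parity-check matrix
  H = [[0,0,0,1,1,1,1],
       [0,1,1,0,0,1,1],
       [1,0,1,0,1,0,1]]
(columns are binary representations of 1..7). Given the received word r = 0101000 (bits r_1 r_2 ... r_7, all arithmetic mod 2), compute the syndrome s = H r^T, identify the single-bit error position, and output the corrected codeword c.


s = (1, 1, 0)^T, error position = 6, corrected codeword c = 0101010

Compute s = H r^T mod 2 one row at a time:
  s_1 = 1 + 0 + 0 + 0 = 1 ≡ 1 (mod 2).
  s_2 = 1 + 0 + 0 + 0 = 1 ≡ 1 (mod 2).
  s_3 = 0 + 0 + 0 + 0 = 0 ≡ 0 (mod 2).
s = (1, 1, 0)^T — this equals column 6 of H (binary 110), so error is at position 6.
Correct: flip bit 6 of r = 0101000 to get c = 0101010.


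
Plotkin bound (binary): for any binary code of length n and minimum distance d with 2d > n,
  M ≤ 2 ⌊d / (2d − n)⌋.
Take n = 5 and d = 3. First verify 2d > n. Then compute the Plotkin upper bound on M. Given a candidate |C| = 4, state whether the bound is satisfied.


Plotkin bound M ≤ 6; given |C| = 4 ≤ bound (satisfied).

Check applicability: 2d = 6, n = 5.
2d − n = 1 > 0, so Plotkin applies.
Compute d/(2d−n) = 3/1 ≈ 3.0000.
⌊d/(2d−n)⌋ = 3.
Plotkin bound: M ≤ 2·3 = 6.
Given |C| = 4, check: satisfied.
This |C| is below the Plotkin bound.


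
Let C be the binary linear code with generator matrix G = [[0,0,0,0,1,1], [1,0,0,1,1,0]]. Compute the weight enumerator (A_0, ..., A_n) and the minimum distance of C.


Weight distribution: A_0 = 1, A_2 = 1, A_3 = 2. Minimum distance d = 2.

Enumerate all 2^2 = 4 messages m ∈ F_2^2.
For each, compute codeword c = mG in F_2^6, then tally its weight.
  m = 00 → c = 000000, weight = 0.
  m = 10 → c = 000011, weight = 2.
  m = 01 → c = 100110, weight = 3.
  m = 11 → c = 100101, weight = 3.
Tally weights:
  weight 0: 1 codewords.
  weight 2: 1 codewords.
  weight 3: 2 codewords.
Minimum distance d = smallest w > 0 with A_w > 0 = 2.
Sanity: Σ A_w = 4 = 2^2 = 4 ✓.


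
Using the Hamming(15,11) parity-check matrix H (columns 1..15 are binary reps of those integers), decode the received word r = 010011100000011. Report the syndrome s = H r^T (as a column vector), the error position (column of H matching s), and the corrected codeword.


s = (0, 1, 1, 1)^T, error position = 7, corrected codeword c = 010011000000011

Compute s = H r^T mod 2 one row at a time:
  s_1 = 0 + 0 + 0 + 0 + 0 + 0 + 1 + 1 = 2 ≡ 0 (mod 2).
  s_2 = 0 + 1 + 1 + 1 + 0 + 0 + 1 + 1 = 5 ≡ 1 (mod 2).
  s_3 = 1 + 0 + 1 + 1 + 0 + 0 + 1 + 1 = 5 ≡ 1 (mod 2).
  s_4 = 0 + 0 + 1 + 1 + 0 + 0 + 0 + 1 = 3 ≡ 1 (mod 2).
s = (0, 1, 1, 1)^T — this equals column 7 of H (binary 0111), so error is at position 7.
Correct: flip bit 7 of r = 010011100000011 to get c = 010011000000011.


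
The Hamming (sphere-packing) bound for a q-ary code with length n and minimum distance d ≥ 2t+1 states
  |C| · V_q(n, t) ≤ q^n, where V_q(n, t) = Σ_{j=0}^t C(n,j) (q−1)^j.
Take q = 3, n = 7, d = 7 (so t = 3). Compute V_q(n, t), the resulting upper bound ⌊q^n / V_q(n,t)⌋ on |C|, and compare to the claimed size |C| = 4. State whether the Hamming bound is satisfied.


V_q(n, t) = 379, q^n = 2187, Hamming bound = 5, |C| = 4 ≤ bound (satisfied).

Step 1: Compute V_q(n, t) = Σ_{j=0}^3 C(n, j) (q−1)^j.
  j = 0: C(7,0)·(2)^0 = 1·1 = 1.
  j = 1: C(7,1)·(2)^1 = 7·2 = 14.
  j = 2: C(7,2)·(2)^2 = 21·4 = 84.
  j = 3: C(7,3)·(2)^3 = 35·8 = 280.
  V_q(n, t) = 1 + 14 + 84 + 280 = 379.
Step 2: q^n = 3^7 = 2187.
Step 3: Hamming bound ⌊q^n / V_q(n,t)⌋ = ⌊2187/379⌋ = 5.
Step 4: Compare |C| = 4 to 5: satisfied.
The claimed |C| lies below the Hamming bound.


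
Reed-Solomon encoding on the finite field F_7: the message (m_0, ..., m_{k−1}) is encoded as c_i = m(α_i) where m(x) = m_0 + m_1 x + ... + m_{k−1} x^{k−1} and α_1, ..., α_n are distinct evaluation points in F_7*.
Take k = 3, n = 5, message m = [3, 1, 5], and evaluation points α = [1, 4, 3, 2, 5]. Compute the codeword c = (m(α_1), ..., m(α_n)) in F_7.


c = [2, 3, 2, 4, 0]

Message polynomial: m(x) = 3 + 1·x + 5·x^2 (mod 7).
For each evaluation point α_i, compute m(α_i) mod 7:
  α_1 = 1: Horner steps 5 → 6 → 2, so m(1) = 2.
  α_2 = 4: Horner steps 5 → 0 → 3, so m(4) = 3.
  α_3 = 3: Horner steps 5 → 2 → 2, so m(3) = 2.
  α_4 = 2: Horner steps 5 → 4 → 4, so m(2) = 4.
  α_5 = 5: Horner steps 5 → 5 → 0, so m(5) = 0.
Codeword c = [2, 3, 2, 4, 0] ∈ F_7^5.


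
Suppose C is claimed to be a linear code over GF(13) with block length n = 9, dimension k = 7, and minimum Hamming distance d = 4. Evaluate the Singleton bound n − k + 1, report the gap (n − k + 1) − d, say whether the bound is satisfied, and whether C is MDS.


Singleton RHS = n − k + 1 = 3, slack = -1, bound violated (no such code; not MDS).

Singleton bound: d ≤ n − k + 1.
Here n = 9, k = 7, so n − k + 1 = 3.
Given d = 4, check d ≤ 3: NO.
Slack = (n − k + 1) − d = -1.
The slack is negative: d = 4 exceeds n − k + 1 = 3 by 1, so the Singleton bound is violated and no linear [9, 7, 4]_13 code can exist. In particular it is not MDS (MDS requires d = n − k + 1 exactly).
Description: the claimed parameters are [9, 7, 4]_13; such a code would be impossible (violates the Singleton bound).


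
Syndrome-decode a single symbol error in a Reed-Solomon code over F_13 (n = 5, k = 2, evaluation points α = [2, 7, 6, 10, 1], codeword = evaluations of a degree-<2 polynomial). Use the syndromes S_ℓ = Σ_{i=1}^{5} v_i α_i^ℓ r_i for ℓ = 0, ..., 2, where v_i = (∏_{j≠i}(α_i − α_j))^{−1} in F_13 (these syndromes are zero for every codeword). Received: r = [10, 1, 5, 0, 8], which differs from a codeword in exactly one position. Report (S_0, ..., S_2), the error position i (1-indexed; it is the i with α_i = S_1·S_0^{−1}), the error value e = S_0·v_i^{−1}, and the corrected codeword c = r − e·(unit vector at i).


S = (7, 10, 5), error at position 2, error magnitude e = 7, c = [10, 7, 5, 0, 8].

Step 1: column multipliers v_i = (∏_{j≠i}(α_i − α_j))^{−1} mod 13.
  i = 1 (α = 2): (2−7)(2−6)(2−10)(2−1) = (−5)·(−4)·(−8)·1 = −160 ≡ 9, so v_1 = 9^{−1} = 3 (mod 13).
  i = 2 (α = 7): (7−2)(7−6)(7−10)(7−1) = 5·1·(−3)·6 = −90 ≡ 1, so v_2 = 1^{−1} = 1 (mod 13).
  i = 3 (α = 6): (6−2)(6−7)(6−10)(6−1) = 4·(−1)·(−4)·5 = 80 ≡ 2, so v_3 = 2^{−1} = 7 (mod 13).
  i = 4 (α = 10): (10−2)(10−7)(10−6)(10−1) = 8·3·4·9 = 864 ≡ 6, so v_4 = 6^{−1} = 11 (mod 13).
  i = 5 (α = 1): (1−2)(1−7)(1−6)(1−10) = (−1)·(−6)·(−5)·(−9) = 270 ≡ 10, so v_5 = 10^{−1} = 4 (mod 13).
  v = [3, 1, 7, 11, 4].
Step 2: syndromes of r = [10, 1, 5, 0, 8] (all sums mod 13).
  S_0 = Σ v_i r_i = 3·10 + 1·1 + 7·5 + 11·0 + 4·8 = 98 ≡ 7.
  S_1 = Σ v_i α_i r_i = 3·2·10 + 1·7·1 + 7·6·5 + 11·10·0 + 4·1·8 = 309 ≡ 10.
  α_i^2 mod 13 = [4, 10, 10, 9, 1].
  S_2 = Σ v_i α_i^2 r_i = 3·4·10 + 1·10·1 + 7·10·5 + 11·9·0 + 4·1·8 = 512 ≡ 5.
  S = (7, 10, 5) ≠ 0, so r is not a codeword (an error is present).
Step 3: locate the error. For a single error e at position i, S_ℓ = v_i·e·α_i^ℓ, so α_err = S_1/S_0.
  S_0^{−1} = 7^{−1} = 2 (mod 13), so α_err = 10·2 = 20 ≡ 7 = α_2. Error position i = 2.
  Consistency check: S_2/S_1 = 5·4 = 20 ≡ 7 = α_err ✓ (single-error assumption holds).
Step 4: error magnitude e = S_0/v_2 = S_0·∏_{j≠2}(α_2 − α_j) = 7·1 = 7 ≡ 7 (mod 13).
Step 5: correct position 2: c_2 = r_2 − e = 1 − 7 ≡ 7 (mod 13). Hence c = [10, 7, 5, 0, 8].
  Check: interpolating c through the α_i gives m(x) = 6 + 2·x (degree < 2) with m(α_i) = c_i for every i, so c is indeed a codeword.


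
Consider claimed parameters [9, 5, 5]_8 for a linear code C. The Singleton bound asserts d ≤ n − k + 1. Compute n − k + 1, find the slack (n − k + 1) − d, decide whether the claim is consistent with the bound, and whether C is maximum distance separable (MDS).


Singleton RHS = n − k + 1 = 5, slack = 0, bound satisfied, MDS.

Singleton bound: d ≤ n − k + 1.
Here n = 9, k = 5, so n − k + 1 = 5.
Given d = 5, check d ≤ 5: YES.
Slack = (n − k + 1) − d = 0.
The code is MDS (slack = 0).
Description: the claimed parameters are [9, 5, 5]_8; such a code would be MDS (meets Singleton bound).


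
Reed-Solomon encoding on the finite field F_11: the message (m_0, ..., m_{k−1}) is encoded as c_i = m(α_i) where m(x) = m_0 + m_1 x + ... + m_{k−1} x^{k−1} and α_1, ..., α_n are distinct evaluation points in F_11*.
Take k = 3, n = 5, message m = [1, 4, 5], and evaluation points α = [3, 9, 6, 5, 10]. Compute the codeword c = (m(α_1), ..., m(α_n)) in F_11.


c = [3, 2, 7, 3, 2]

Message polynomial: m(x) = 1 + 4·x + 5·x^2 (mod 11).
For each evaluation point α_i, compute m(α_i) mod 11:
  α_1 = 3: Horner steps 5 → 8 → 3, so m(3) = 3.
  α_2 = 9: Horner steps 5 → 5 → 2, so m(9) = 2.
  α_3 = 6: Horner steps 5 → 1 → 7, so m(6) = 7.
  α_4 = 5: Horner steps 5 → 7 → 3, so m(5) = 3.
  α_5 = 10: Horner steps 5 → 10 → 2, so m(10) = 2.
Codeword c = [3, 2, 7, 3, 2] ∈ F_11^5.


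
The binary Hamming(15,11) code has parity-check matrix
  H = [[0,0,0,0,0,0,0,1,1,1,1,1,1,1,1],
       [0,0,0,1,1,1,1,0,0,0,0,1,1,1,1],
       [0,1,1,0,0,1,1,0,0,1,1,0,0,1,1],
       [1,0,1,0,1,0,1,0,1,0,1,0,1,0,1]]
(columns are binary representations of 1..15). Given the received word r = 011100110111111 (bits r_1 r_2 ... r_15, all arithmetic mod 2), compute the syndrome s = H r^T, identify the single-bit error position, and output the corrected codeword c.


s = (1, 0, 1, 1)^T, error position = 11, corrected codeword c = 011100110101111

Compute s = H r^T mod 2 one row at a time:
  s_1 = 1 + 0 + 1 + 1 + 1 + 1 + 1 + 1 = 7 ≡ 1 (mod 2).
  s_2 = 1 + 0 + 0 + 1 + 1 + 1 + 1 + 1 = 6 ≡ 0 (mod 2).
  s_3 = 1 + 1 + 0 + 1 + 1 + 1 + 1 + 1 = 7 ≡ 1 (mod 2).
  s_4 = 0 + 1 + 0 + 1 + 0 + 1 + 1 + 1 = 5 ≡ 1 (mod 2).
s = (1, 0, 1, 1)^T — this equals column 11 of H (binary 1011), so error is at position 11.
Correct: flip bit 11 of r = 011100110111111 to get c = 011100110101111.


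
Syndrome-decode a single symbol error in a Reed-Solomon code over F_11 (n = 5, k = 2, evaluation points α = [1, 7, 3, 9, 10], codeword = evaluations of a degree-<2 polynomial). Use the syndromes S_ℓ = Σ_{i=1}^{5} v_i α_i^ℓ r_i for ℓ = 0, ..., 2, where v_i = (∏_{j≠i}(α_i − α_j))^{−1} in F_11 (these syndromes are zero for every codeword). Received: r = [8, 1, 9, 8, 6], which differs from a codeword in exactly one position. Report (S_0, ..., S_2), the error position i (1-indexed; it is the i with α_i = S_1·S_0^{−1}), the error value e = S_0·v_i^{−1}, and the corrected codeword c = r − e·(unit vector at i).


S = (1, 1, 1), error at position 1, error magnitude e = 6, c = [2, 1, 9, 8, 6].

Step 1: column multipliers v_i = (∏_{j≠i}(α_i − α_j))^{−1} mod 11.
  i = 1 (α = 1): (1−7)(1−3)(1−9)(1−10) = (−6)·(−2)·(−8)·(−9) = 864 ≡ 6, so v_1 = 6^{−1} = 2 (mod 11).
  i = 2 (α = 7): (7−1)(7−3)(7−9)(7−10) = 6·4·(−2)·(−3) = 144 ≡ 1, so v_2 = 1^{−1} = 1 (mod 11).
  i = 3 (α = 3): (3−1)(3−7)(3−9)(3−10) = 2·(−4)·(−6)·(−7) = −336 ≡ 5, so v_3 = 5^{−1} = 9 (mod 11).
  i = 4 (α = 9): (9−1)(9−7)(9−3)(9−10) = 8·2·6·(−1) = −96 ≡ 3, so v_4 = 3^{−1} = 4 (mod 11).
  i = 5 (α = 10): (10−1)(10−7)(10−3)(10−9) = 9·3·7·1 = 189 ≡ 2, so v_5 = 2^{−1} = 6 (mod 11).
  v = [2, 1, 9, 4, 6].
Step 2: syndromes of r = [8, 1, 9, 8, 6] (all sums mod 11).
  S_0 = Σ v_i r_i = 2·8 + 1·1 + 9·9 + 4·8 + 6·6 = 166 ≡ 1.
  S_1 = Σ v_i α_i r_i = 2·1·8 + 1·7·1 + 9·3·9 + 4·9·8 + 6·10·6 = 914 ≡ 1.
  α_i^2 mod 11 = [1, 5, 9, 4, 1].
  S_2 = Σ v_i α_i^2 r_i = 2·1·8 + 1·5·1 + 9·9·9 + 4·4·8 + 6·1·6 = 914 ≡ 1.
  S = (1, 1, 1) ≠ 0, so r is not a codeword (an error is present).
Step 3: locate the error. For a single error e at position i, S_ℓ = v_i·e·α_i^ℓ, so α_err = S_1/S_0.
  S_0^{−1} = 1^{−1} = 1 (mod 11), so α_err = 1·1 = 1 ≡ 1 = α_1. Error position i = 1.
  Consistency check: S_2/S_1 = 1·1 = 1 ≡ 1 = α_err ✓ (single-error assumption holds).
Step 4: error magnitude e = S_0/v_1 = S_0·∏_{j≠1}(α_1 − α_j) = 1·6 = 6 ≡ 6 (mod 11).
Step 5: correct position 1: c_1 = r_1 − e = 8 − 6 ≡ 2 (mod 11). Hence c = [2, 1, 9, 8, 6].
  Check: interpolating c through the α_i gives m(x) = 4 + 9·x (degree < 2) with m(α_i) = c_i for every i, so c is indeed a codeword.


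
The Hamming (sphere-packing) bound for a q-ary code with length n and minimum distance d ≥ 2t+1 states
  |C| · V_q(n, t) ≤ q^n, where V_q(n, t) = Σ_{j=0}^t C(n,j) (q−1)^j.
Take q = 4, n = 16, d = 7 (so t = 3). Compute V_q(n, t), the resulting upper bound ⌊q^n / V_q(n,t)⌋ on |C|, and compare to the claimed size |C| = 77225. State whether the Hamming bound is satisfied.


V_q(n, t) = 16249, q^n = 4294967296, Hamming bound = 264321, |C| = 77225 ≤ bound (satisfied).

Step 1: Compute V_q(n, t) = Σ_{j=0}^3 C(n, j) (q−1)^j.
  j = 0: C(16,0)·(3)^0 = 1·1 = 1.
  j = 1: C(16,1)·(3)^1 = 16·3 = 48.
  j = 2: C(16,2)·(3)^2 = 120·9 = 1080.
  j = 3: C(16,3)·(3)^3 = 560·27 = 15120.
  V_q(n, t) = 1 + 48 + 1080 + 15120 = 16249.
Step 2: q^n = 4^16 = 4294967296.
Step 3: Hamming bound ⌊q^n / V_q(n,t)⌋ = ⌊4294967296/16249⌋ = 264321.
Step 4: Compare |C| = 77225 to 264321: satisfied.
The claimed |C| lies below the Hamming bound.


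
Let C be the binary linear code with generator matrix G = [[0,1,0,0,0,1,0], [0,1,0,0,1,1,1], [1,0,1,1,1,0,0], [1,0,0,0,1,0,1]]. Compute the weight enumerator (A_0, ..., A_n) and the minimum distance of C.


Weight distribution: A_0 = 1, A_1 = 1, A_2 = 2, A_3 = 4, A_4 = 3, A_5 = 3, A_6 = 2. Minimum distance d = 1.

Enumerate all 2^4 = 16 messages m ∈ F_2^4.
For each, compute codeword c = mG in F_2^7, then tally its weight.
  m = 0000 → c = 0000000, weight = 0.
  m = 1000 → c = 0100010, weight = 2.
  m = 0100 → c = 0100111, weight = 4.
  m = 1100 → c = 0000101, weight = 2.
  m = 0010 → c = 1011100, weight = 4.
  m = 1010 → c = 1111110, weight = 6.
  m = 0110 → c = 1111011, weight = 6.
  m = 1110 → c = 1011001, weight = 4.
  m = 0001 → c = 1000101, weight = 3.
  m = 1001 → c = 1100111, weight = 5.
  m = 0101 → c = 1100010, weight = 3.
  m = 1101 → c = 1000000, weight = 1.
  m = 0011 → c = 0011001, weight = 3.
  m = 1011 → c = 0111011, weight = 5.
  m = 0111 → c = 0111110, weight = 5.
  m = 1111 → c = 0011100, weight = 3.
Tally weights:
  weight 0: 1 codewords.
  weight 1: 1 codewords.
  weight 2: 2 codewords.
  weight 3: 4 codewords.
  weight 4: 3 codewords.
  weight 5: 3 codewords.
  weight 6: 2 codewords.
Minimum distance d = smallest w > 0 with A_w > 0 = 1.
Sanity: Σ A_w = 16 = 2^4 = 16 ✓.
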